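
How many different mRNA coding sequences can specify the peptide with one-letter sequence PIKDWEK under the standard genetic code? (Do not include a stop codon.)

192

Pro: 4 codons.
Ile: 3 codons.
Lys: 2 codons.
Asp: 2 codons.
Trp: 1 codon.
Glu: 2 codons.
Lys: 2 codons.
4 × 3 × 2 × 2 × 1 × 2 × 2 = 192.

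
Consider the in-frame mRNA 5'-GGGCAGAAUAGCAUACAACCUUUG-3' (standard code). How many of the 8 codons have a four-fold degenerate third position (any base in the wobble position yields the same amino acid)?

2

Codon 1 GGG (Gly): third position 4-fold.
Codon 2 CAG (Gln): third position 2-fold.
Codon 3 AAU (Asn): third position 2-fold.
Codon 4 AGC (Ser): third position 2-fold.
Codon 5 AUA (Ile): third position 3-fold.
Codon 6 CAA (Gln): third position 2-fold.
Codon 7 CCU (Pro): third position 4-fold.
Codon 8 UUG (Leu): third position 2-fold.
Four-fold degenerate third positions: 2.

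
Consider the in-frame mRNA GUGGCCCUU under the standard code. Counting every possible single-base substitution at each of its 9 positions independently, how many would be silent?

9

Codon 1 (GUG, Val): 3 synonymous substitutions.
Codon 2 (GCC, Ala): 3 synonymous substitutions.
Codon 3 (CUU, Leu): 3 synonymous substitutions.
Total: 3 + 3 + 3 = 9.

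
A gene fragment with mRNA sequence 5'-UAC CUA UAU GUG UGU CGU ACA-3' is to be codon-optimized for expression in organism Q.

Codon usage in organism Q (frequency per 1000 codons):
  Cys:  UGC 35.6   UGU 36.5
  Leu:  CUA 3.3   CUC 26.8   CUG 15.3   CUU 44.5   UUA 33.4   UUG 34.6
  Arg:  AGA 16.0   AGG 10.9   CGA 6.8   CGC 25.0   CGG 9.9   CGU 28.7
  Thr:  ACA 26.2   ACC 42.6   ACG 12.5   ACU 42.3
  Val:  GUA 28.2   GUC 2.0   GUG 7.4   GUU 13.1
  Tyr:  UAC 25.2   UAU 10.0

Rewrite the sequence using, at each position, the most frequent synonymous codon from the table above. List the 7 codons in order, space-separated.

Codon 1 (Tyr): best is UAC at 25.2.
Codon 2 (Leu): best is CUU at 44.5.
Codon 3 (Tyr): best is UAC at 25.2.
Codon 4 (Val): best is GUA at 28.2.
Codon 5 (Cys): best is UGU at 36.5.
Codon 6 (Arg): best is CGU at 28.7.
Codon 7 (Thr): best is ACC at 42.6.

UAC CUU UAC GUA UGU CGU ACC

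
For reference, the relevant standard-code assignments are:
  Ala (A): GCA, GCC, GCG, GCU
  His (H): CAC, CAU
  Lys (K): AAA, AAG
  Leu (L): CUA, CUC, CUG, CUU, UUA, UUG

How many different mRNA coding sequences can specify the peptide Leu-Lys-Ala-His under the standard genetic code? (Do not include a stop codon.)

Leu: 6 codons.
Lys: 2 codons.
Ala: 4 codons.
His: 2 codons.
6 × 2 × 4 × 2 = 96.

96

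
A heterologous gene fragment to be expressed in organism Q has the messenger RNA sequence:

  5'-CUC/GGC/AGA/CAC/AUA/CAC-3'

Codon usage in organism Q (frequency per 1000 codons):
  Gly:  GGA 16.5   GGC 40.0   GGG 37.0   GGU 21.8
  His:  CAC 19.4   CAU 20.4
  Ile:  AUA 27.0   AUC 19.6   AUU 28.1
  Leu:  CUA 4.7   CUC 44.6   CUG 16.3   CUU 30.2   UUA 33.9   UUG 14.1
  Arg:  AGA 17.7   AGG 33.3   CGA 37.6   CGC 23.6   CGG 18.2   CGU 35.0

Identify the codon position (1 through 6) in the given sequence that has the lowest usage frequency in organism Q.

3

Codon 1 CUC (Leu): 44.6 per 1000.
Codon 2 GGC (Gly): 40.0 per 1000.
Codon 3 AGA (Arg): 17.7 per 1000.
Codon 4 CAC (His): 19.4 per 1000.
Codon 5 AUA (Ile): 27.0 per 1000.
Codon 6 CAC (His): 19.4 per 1000.
Lowest frequency is 17.7 at codon 3.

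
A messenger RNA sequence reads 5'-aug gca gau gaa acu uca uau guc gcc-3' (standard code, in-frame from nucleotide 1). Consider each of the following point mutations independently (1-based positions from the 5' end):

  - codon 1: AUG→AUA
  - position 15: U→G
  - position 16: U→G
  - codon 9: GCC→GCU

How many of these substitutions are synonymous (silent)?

2

Codon 1: AUG (Met) → AUA (Ile) — missense.
Codon 5: ACU (Thr) → ACG (Thr) — synonymous.
Codon 6: UCA (Ser) → GCA (Ala) — missense.
Codon 9: GCC (Ala) → GCU (Ala) — synonymous.
Synonymous: 2 of 4.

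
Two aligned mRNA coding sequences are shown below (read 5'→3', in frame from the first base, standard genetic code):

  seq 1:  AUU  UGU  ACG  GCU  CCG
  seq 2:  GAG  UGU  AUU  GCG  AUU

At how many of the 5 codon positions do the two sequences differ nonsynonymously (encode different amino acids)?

Codon 1: AUU Ile / GAG Glu — nonsynonymous.
Codon 2: UGU Cys / UGU Cys — identical.
Codon 3: ACG Thr / AUU Ile — nonsynonymous.
Codon 4: GCU Ala / GCG Ala — synonymous.
Codon 5: CCG Pro / AUU Ile — nonsynonymous.
Nonsynonymous differences: 3.

3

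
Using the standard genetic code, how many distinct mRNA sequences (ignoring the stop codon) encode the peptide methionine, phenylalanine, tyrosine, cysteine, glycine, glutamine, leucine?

Met: 1 codon.
Phe: 2 codons.
Tyr: 2 codons.
Cys: 2 codons.
Gly: 4 codons.
Gln: 2 codons.
Leu: 6 codons.
1 × 2 × 2 × 2 × 4 × 2 × 6 = 384.

384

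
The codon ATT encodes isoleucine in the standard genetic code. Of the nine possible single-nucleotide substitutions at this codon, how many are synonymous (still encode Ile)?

Position 1: none → 0 synonymous.
Position 2: none → 0 synonymous.
Position 3: ATC, ATA → 2 synonymous.
Total: 0 + 0 + 2 = 2.

2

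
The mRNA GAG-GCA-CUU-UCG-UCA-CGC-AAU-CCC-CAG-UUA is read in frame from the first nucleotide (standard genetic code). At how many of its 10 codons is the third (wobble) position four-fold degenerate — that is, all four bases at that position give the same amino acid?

Codon 1 GAG (Glu): third position 2-fold.
Codon 2 GCA (Ala): third position 4-fold.
Codon 3 CUU (Leu): third position 4-fold.
Codon 4 UCG (Ser): third position 4-fold.
Codon 5 UCA (Ser): third position 4-fold.
Codon 6 CGC (Arg): third position 4-fold.
Codon 7 AAU (Asn): third position 2-fold.
Codon 8 CCC (Pro): third position 4-fold.
Codon 9 CAG (Gln): third position 2-fold.
Codon 10 UUA (Leu): third position 2-fold.
Four-fold degenerate third positions: 6.

6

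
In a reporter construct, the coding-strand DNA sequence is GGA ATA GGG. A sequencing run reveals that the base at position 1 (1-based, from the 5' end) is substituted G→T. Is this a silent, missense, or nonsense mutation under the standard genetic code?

Position 1 falls in codon 1: GGA → Gly.
After the substitution the codon is TGA → Stop.
The new codon is a stop codon, so this is a nonsense mutation.

nonsense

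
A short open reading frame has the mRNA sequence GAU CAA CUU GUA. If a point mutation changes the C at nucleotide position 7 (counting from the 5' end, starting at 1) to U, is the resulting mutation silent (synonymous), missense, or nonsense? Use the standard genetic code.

Position 7 falls in codon 3: CUU → Leu.
After the substitution the codon is UUU → Phe.
Leu ≠ Phe, so this is a missense mutation.

missense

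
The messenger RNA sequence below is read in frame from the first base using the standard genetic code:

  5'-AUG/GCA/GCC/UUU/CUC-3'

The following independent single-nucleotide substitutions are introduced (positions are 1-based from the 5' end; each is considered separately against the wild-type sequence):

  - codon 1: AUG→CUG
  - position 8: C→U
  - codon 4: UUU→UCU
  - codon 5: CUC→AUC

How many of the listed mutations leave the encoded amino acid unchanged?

Codon 1: AUG (Met) → CUG (Leu) — missense.
Codon 3: GCC (Ala) → GUC (Val) — missense.
Codon 4: UUU (Phe) → UCU (Ser) — missense.
Codon 5: CUC (Leu) → AUC (Ile) — missense.
Synonymous: 0 of 4.

0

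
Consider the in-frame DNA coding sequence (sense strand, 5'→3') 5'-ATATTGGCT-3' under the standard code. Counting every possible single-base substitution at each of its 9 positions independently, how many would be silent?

7

Codon 1 (ATA, Ile): 2 synonymous substitutions.
Codon 2 (TTG, Leu): 2 synonymous substitutions.
Codon 3 (GCT, Ala): 3 synonymous substitutions.
Total: 2 + 2 + 3 = 7.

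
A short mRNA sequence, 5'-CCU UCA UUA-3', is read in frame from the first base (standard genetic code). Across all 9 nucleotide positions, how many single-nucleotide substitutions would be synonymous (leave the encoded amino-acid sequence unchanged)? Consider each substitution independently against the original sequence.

Codon 1 (CCU, Pro): 3 synonymous substitutions.
Codon 2 (UCA, Ser): 3 synonymous substitutions.
Codon 3 (UUA, Leu): 2 synonymous substitutions.
Total: 3 + 3 + 2 = 8.

8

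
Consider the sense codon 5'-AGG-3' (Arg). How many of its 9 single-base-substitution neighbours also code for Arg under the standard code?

Position 1: CGG → 1 synonymous.
Position 2: none → 0 synonymous.
Position 3: AGA → 1 synonymous.
Total: 1 + 0 + 1 = 2.

2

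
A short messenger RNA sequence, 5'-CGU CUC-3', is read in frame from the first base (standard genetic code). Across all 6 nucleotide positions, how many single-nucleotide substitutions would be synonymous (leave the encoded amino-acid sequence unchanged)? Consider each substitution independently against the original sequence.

6

Codon 1 (CGU, Arg): 3 synonymous substitutions.
Codon 2 (CUC, Leu): 3 synonymous substitutions.
Total: 3 + 3 = 6.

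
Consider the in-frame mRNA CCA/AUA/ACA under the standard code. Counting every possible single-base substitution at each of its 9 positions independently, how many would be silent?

8

Codon 1 (CCA, Pro): 3 synonymous substitutions.
Codon 2 (AUA, Ile): 2 synonymous substitutions.
Codon 3 (ACA, Thr): 3 synonymous substitutions.
Total: 3 + 2 + 3 = 8.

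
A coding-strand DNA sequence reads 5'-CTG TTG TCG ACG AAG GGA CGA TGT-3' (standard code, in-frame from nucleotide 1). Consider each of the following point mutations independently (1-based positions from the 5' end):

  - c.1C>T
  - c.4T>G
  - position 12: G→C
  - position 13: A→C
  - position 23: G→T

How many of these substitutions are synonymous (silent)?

Codon 1: CTG (Leu) → TTG (Leu) — synonymous.
Codon 2: TTG (Leu) → GTG (Val) — missense.
Codon 4: ACG (Thr) → ACC (Thr) — synonymous.
Codon 5: AAG (Lys) → CAG (Gln) — missense.
Codon 8: TGT (Cys) → TTT (Phe) — missense.
Synonymous: 2 of 5.

2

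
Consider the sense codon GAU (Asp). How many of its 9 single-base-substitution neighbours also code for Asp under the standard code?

1

Position 1: none → 0 synonymous.
Position 2: none → 0 synonymous.
Position 3: GAC → 1 synonymous.
Total: 0 + 0 + 1 = 1.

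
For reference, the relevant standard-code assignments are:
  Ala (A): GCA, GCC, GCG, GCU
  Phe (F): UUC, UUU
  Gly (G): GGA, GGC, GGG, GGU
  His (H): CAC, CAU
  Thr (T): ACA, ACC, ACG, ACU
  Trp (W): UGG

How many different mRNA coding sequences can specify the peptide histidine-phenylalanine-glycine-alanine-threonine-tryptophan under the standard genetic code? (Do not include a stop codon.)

His: 2 codons.
Phe: 2 codons.
Gly: 4 codons.
Ala: 4 codons.
Thr: 4 codons.
Trp: 1 codon.
2 × 2 × 4 × 4 × 4 × 1 = 256.

256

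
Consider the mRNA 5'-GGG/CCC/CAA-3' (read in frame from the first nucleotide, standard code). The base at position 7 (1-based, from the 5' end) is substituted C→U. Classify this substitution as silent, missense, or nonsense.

Position 7 falls in codon 3: CAA → Gln.
After the substitution the codon is UAA → Stop.
The new codon is a stop codon, so this is a nonsense mutation.

nonsense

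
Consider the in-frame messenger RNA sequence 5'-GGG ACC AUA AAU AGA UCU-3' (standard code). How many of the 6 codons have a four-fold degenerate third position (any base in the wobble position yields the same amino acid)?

Codon 1 GGG (Gly): third position 4-fold.
Codon 2 ACC (Thr): third position 4-fold.
Codon 3 AUA (Ile): third position 3-fold.
Codon 4 AAU (Asn): third position 2-fold.
Codon 5 AGA (Arg): third position 2-fold.
Codon 6 UCU (Ser): third position 4-fold.
Four-fold degenerate third positions: 3.

3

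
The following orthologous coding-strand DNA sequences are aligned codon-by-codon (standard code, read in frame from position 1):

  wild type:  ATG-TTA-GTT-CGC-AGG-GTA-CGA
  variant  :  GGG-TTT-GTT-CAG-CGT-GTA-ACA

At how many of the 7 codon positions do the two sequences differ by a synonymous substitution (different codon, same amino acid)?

Codon 1: ATG Met / GGG Gly — nonsynonymous.
Codon 2: TTA Leu / TTT Phe — nonsynonymous.
Codon 3: GTT Val / GTT Val — identical.
Codon 4: CGC Arg / CAG Gln — nonsynonymous.
Codon 5: AGG Arg / CGT Arg — synonymous.
Codon 6: GTA Val / GTA Val — identical.
Codon 7: CGA Arg / ACA Thr — nonsynonymous.
Synonymous differences: 1.

1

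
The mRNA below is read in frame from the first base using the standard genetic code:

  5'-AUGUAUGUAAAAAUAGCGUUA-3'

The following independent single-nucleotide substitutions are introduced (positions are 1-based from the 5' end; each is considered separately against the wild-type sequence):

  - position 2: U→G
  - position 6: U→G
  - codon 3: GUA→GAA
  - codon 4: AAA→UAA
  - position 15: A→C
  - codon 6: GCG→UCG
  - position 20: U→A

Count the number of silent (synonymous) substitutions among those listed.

1

Codon 1: AUG (Met) → AGG (Arg) — missense.
Codon 2: UAU (Tyr) → UAG (Stop) — nonsense.
Codon 3: GUA (Val) → GAA (Glu) — missense.
Codon 4: AAA (Lys) → UAA (Stop) — nonsense.
Codon 5: AUA (Ile) → AUC (Ile) — synonymous.
Codon 6: GCG (Ala) → UCG (Ser) — missense.
Codon 7: UUA (Leu) → UAA (Stop) — nonsense.
Synonymous: 1 of 7.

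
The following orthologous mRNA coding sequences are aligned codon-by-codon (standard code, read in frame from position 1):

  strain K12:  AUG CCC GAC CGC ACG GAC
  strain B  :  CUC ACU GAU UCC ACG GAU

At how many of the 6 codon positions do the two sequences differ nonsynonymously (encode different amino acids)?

3

Codon 1: AUG Met / CUC Leu — nonsynonymous.
Codon 2: CCC Pro / ACU Thr — nonsynonymous.
Codon 3: GAC Asp / GAU Asp — synonymous.
Codon 4: CGC Arg / UCC Ser — nonsynonymous.
Codon 5: ACG Thr / ACG Thr — identical.
Codon 6: GAC Asp / GAU Asp — synonymous.
Nonsynonymous differences: 3.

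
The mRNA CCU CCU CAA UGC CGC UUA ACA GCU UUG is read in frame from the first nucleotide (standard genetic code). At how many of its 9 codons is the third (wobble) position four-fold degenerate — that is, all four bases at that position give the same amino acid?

Codon 1 CCU (Pro): third position 4-fold.
Codon 2 CCU (Pro): third position 4-fold.
Codon 3 CAA (Gln): third position 2-fold.
Codon 4 UGC (Cys): third position 2-fold.
Codon 5 CGC (Arg): third position 4-fold.
Codon 6 UUA (Leu): third position 2-fold.
Codon 7 ACA (Thr): third position 4-fold.
Codon 8 GCU (Ala): third position 4-fold.
Codon 9 UUG (Leu): third position 2-fold.
Four-fold degenerate third positions: 5.

5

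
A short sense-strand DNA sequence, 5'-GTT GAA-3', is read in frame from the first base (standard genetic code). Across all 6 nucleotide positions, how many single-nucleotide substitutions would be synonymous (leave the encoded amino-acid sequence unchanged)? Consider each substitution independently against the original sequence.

4

Codon 1 (GTT, Val): 3 synonymous substitutions.
Codon 2 (GAA, Glu): 1 synonymous substitution.
Total: 3 + 1 = 4.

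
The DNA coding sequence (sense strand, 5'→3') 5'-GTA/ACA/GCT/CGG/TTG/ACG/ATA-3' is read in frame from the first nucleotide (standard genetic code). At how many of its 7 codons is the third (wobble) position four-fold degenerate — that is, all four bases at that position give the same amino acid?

5

Codon 1 GTA (Val): third position 4-fold.
Codon 2 ACA (Thr): third position 4-fold.
Codon 3 GCT (Ala): third position 4-fold.
Codon 4 CGG (Arg): third position 4-fold.
Codon 5 TTG (Leu): third position 2-fold.
Codon 6 ACG (Thr): third position 4-fold.
Codon 7 ATA (Ile): third position 3-fold.
Four-fold degenerate third positions: 5.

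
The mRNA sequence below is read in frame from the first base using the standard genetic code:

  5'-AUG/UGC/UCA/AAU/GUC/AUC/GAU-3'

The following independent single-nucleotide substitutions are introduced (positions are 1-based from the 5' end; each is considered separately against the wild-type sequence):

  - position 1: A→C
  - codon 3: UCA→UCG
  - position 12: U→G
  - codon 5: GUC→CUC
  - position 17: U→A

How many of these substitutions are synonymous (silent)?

Codon 1: AUG (Met) → CUG (Leu) — missense.
Codon 3: UCA (Ser) → UCG (Ser) — synonymous.
Codon 4: AAU (Asn) → AAG (Lys) — missense.
Codon 5: GUC (Val) → CUC (Leu) — missense.
Codon 6: AUC (Ile) → AAC (Asn) — missense.
Synonymous: 1 of 5.

1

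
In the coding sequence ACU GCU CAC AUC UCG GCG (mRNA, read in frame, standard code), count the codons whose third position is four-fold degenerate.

Codon 1 ACU (Thr): third position 4-fold.
Codon 2 GCU (Ala): third position 4-fold.
Codon 3 CAC (His): third position 2-fold.
Codon 4 AUC (Ile): third position 3-fold.
Codon 5 UCG (Ser): third position 4-fold.
Codon 6 GCG (Ala): third position 4-fold.
Four-fold degenerate third positions: 4.

4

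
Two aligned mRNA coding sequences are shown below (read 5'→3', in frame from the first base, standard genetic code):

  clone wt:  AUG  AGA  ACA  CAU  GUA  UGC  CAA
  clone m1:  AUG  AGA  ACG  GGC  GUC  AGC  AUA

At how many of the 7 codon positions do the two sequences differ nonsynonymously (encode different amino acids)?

3

Codon 1: AUG Met / AUG Met — identical.
Codon 2: AGA Arg / AGA Arg — identical.
Codon 3: ACA Thr / ACG Thr — synonymous.
Codon 4: CAU His / GGC Gly — nonsynonymous.
Codon 5: GUA Val / GUC Val — synonymous.
Codon 6: UGC Cys / AGC Ser — nonsynonymous.
Codon 7: CAA Gln / AUA Ile — nonsynonymous.
Nonsynonymous differences: 3.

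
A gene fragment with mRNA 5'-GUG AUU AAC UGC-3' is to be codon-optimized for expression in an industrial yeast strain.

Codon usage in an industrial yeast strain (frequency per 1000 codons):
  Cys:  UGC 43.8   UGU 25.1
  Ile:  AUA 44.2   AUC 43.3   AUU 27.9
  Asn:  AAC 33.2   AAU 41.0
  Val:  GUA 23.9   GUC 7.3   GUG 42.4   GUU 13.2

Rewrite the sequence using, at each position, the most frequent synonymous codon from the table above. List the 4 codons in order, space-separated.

Codon 1 (Val): best is GUG at 42.4.
Codon 2 (Ile): best is AUA at 44.2.
Codon 3 (Asn): best is AAU at 41.0.
Codon 4 (Cys): best is UGC at 43.8.

GUG AUA AAU UGC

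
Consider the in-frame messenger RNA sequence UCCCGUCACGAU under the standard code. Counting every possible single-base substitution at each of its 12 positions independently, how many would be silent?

8

Codon 1 (UCC, Ser): 3 synonymous substitutions.
Codon 2 (CGU, Arg): 3 synonymous substitutions.
Codon 3 (CAC, His): 1 synonymous substitution.
Codon 4 (GAU, Asp): 1 synonymous substitution.
Total: 3 + 3 + 1 + 1 = 8.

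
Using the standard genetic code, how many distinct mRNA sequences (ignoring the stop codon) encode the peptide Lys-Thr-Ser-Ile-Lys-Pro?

1152

Lys: 2 codons.
Thr: 4 codons.
Ser: 6 codons.
Ile: 3 codons.
Lys: 2 codons.
Pro: 4 codons.
2 × 4 × 6 × 3 × 2 × 4 = 1152.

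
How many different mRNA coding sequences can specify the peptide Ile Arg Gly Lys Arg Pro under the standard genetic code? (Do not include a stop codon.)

3456

Ile: 3 codons.
Arg: 6 codons.
Gly: 4 codons.
Lys: 2 codons.
Arg: 6 codons.
Pro: 4 codons.
3 × 6 × 4 × 2 × 6 × 4 = 3456.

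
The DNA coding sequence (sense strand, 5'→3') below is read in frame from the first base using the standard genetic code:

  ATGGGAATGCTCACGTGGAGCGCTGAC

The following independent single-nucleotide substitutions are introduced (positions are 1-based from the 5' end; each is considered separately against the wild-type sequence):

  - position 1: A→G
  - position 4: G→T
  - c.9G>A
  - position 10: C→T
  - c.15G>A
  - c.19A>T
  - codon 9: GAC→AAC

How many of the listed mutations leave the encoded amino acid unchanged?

Codon 1: ATG (Met) → GTG (Val) — missense.
Codon 2: GGA (Gly) → TGA (Stop) — nonsense.
Codon 3: ATG (Met) → ATA (Ile) — missense.
Codon 4: CTC (Leu) → TTC (Phe) — missense.
Codon 5: ACG (Thr) → ACA (Thr) — synonymous.
Codon 7: AGC (Ser) → TGC (Cys) — missense.
Codon 9: GAC (Asp) → AAC (Asn) — missense.
Synonymous: 1 of 7.

1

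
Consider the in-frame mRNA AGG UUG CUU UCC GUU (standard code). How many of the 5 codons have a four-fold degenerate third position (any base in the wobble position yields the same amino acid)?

Codon 1 AGG (Arg): third position 2-fold.
Codon 2 UUG (Leu): third position 2-fold.
Codon 3 CUU (Leu): third position 4-fold.
Codon 4 UCC (Ser): third position 4-fold.
Codon 5 GUU (Val): third position 4-fold.
Four-fold degenerate third positions: 3.

3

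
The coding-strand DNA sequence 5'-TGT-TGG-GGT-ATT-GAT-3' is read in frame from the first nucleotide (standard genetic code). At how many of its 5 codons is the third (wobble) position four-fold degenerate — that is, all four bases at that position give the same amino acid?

1

Codon 1 TGT (Cys): third position 2-fold.
Codon 2 TGG (Trp): third position 1-fold.
Codon 3 GGT (Gly): third position 4-fold.
Codon 4 ATT (Ile): third position 3-fold.
Codon 5 GAT (Asp): third position 2-fold.
Four-fold degenerate third positions: 1.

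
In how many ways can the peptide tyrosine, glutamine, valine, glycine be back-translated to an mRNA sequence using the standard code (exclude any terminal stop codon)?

64

Tyr: 2 codons.
Gln: 2 codons.
Val: 4 codons.
Gly: 4 codons.
2 × 2 × 4 × 4 = 64.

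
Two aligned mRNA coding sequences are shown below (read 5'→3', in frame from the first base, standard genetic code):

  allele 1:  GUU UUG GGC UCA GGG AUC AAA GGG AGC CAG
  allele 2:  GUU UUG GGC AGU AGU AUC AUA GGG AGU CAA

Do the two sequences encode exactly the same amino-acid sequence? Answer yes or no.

Codon 1: GUU Val / GUU Val — identical.
Codon 2: UUG Leu / UUG Leu — identical.
Codon 3: GGC Gly / GGC Gly — identical.
Codon 4: UCA Ser / AGU Ser — synonymous.
Codon 5: GGG Gly / AGU Ser — nonsynonymous.
Codon 6: AUC Ile / AUC Ile — identical.
Codon 7: AAA Lys / AUA Ile — nonsynonymous.
Codon 8: GGG Gly / GGG Gly — identical.
Codon 9: AGC Ser / AGU Ser — synonymous.
Codon 10: CAG Gln / CAA Gln — synonymous.
Nonsynonymous differences: 2 → different protein.

no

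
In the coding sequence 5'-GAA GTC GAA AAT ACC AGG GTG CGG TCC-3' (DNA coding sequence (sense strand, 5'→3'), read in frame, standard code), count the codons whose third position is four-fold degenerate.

Codon 1 GAA (Glu): third position 2-fold.
Codon 2 GTC (Val): third position 4-fold.
Codon 3 GAA (Glu): third position 2-fold.
Codon 4 AAT (Asn): third position 2-fold.
Codon 5 ACC (Thr): third position 4-fold.
Codon 6 AGG (Arg): third position 2-fold.
Codon 7 GTG (Val): third position 4-fold.
Codon 8 CGG (Arg): third position 4-fold.
Codon 9 TCC (Ser): third position 4-fold.
Four-fold degenerate third positions: 5.

5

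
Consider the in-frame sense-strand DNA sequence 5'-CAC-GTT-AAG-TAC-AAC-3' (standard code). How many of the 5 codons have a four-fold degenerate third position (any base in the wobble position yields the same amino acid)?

1

Codon 1 CAC (His): third position 2-fold.
Codon 2 GTT (Val): third position 4-fold.
Codon 3 AAG (Lys): third position 2-fold.
Codon 4 TAC (Tyr): third position 2-fold.
Codon 5 AAC (Asn): third position 2-fold.
Four-fold degenerate third positions: 1.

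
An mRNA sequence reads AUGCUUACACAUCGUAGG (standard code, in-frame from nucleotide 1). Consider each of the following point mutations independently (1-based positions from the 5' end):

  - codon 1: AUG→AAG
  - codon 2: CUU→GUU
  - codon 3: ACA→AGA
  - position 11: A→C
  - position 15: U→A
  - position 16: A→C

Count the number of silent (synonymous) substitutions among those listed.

Codon 1: AUG (Met) → AAG (Lys) — missense.
Codon 2: CUU (Leu) → GUU (Val) — missense.
Codon 3: ACA (Thr) → AGA (Arg) — missense.
Codon 4: CAU (His) → CCU (Pro) — missense.
Codon 5: CGU (Arg) → CGA (Arg) — synonymous.
Codon 6: AGG (Arg) → CGG (Arg) — synonymous.
Synonymous: 2 of 6.

2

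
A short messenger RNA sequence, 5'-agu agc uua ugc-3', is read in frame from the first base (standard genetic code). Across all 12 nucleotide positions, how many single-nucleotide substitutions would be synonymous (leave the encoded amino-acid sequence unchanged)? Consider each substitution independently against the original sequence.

Codon 1 (AGU, Ser): 1 synonymous substitution.
Codon 2 (AGC, Ser): 1 synonymous substitution.
Codon 3 (UUA, Leu): 2 synonymous substitutions.
Codon 4 (UGC, Cys): 1 synonymous substitution.
Total: 1 + 1 + 2 + 1 = 5.

5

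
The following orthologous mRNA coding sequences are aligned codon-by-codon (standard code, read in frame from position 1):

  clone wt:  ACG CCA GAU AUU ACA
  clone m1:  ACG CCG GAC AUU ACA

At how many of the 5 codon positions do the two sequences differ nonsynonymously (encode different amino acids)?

0

Codon 1: ACG Thr / ACG Thr — identical.
Codon 2: CCA Pro / CCG Pro — synonymous.
Codon 3: GAU Asp / GAC Asp — synonymous.
Codon 4: AUU Ile / AUU Ile — identical.
Codon 5: ACA Thr / ACA Thr — identical.
Nonsynonymous differences: 0.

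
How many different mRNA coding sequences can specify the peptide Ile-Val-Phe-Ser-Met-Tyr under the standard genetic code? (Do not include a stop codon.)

Ile: 3 codons.
Val: 4 codons.
Phe: 2 codons.
Ser: 6 codons.
Met: 1 codon.
Tyr: 2 codons.
3 × 4 × 2 × 6 × 1 × 2 = 288.

288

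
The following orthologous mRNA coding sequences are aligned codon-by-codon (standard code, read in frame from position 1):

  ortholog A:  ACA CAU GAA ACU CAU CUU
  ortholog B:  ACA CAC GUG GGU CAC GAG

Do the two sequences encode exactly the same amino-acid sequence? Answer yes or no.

Codon 1: ACA Thr / ACA Thr — identical.
Codon 2: CAU His / CAC His — synonymous.
Codon 3: GAA Glu / GUG Val — nonsynonymous.
Codon 4: ACU Thr / GGU Gly — nonsynonymous.
Codon 5: CAU His / CAC His — synonymous.
Codon 6: CUU Leu / GAG Glu — nonsynonymous.
Nonsynonymous differences: 3 → different protein.

no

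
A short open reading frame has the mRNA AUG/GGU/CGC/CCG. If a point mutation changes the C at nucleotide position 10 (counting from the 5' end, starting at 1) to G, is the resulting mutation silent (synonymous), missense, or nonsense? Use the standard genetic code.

missense

Position 10 falls in codon 4: CCG → Pro.
After the substitution the codon is GCG → Ala.
Pro ≠ Ala, so this is a missense mutation.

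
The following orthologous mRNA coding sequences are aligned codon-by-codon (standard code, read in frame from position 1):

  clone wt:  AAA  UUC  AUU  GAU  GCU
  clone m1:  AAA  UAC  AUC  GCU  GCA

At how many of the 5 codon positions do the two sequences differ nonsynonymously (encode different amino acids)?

2

Codon 1: AAA Lys / AAA Lys — identical.
Codon 2: UUC Phe / UAC Tyr — nonsynonymous.
Codon 3: AUU Ile / AUC Ile — synonymous.
Codon 4: GAU Asp / GCU Ala — nonsynonymous.
Codon 5: GCU Ala / GCA Ala — synonymous.
Nonsynonymous differences: 2.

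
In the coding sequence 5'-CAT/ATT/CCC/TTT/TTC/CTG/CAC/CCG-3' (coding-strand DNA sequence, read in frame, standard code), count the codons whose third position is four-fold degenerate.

Codon 1 CAT (His): third position 2-fold.
Codon 2 ATT (Ile): third position 3-fold.
Codon 3 CCC (Pro): third position 4-fold.
Codon 4 TTT (Phe): third position 2-fold.
Codon 5 TTC (Phe): third position 2-fold.
Codon 6 CTG (Leu): third position 4-fold.
Codon 7 CAC (His): third position 2-fold.
Codon 8 CCG (Pro): third position 4-fold.
Four-fold degenerate third positions: 3.

3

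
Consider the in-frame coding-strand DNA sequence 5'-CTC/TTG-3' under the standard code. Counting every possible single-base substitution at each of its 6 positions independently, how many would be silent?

Codon 1 (CTC, Leu): 3 synonymous substitutions.
Codon 2 (TTG, Leu): 2 synonymous substitutions.
Total: 3 + 2 = 5.

5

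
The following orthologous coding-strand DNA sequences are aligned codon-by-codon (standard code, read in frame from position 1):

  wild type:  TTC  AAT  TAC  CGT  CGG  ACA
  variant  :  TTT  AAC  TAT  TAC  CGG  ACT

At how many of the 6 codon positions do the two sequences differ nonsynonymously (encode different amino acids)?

1

Codon 1: TTC Phe / TTT Phe — synonymous.
Codon 2: AAT Asn / AAC Asn — synonymous.
Codon 3: TAC Tyr / TAT Tyr — synonymous.
Codon 4: CGT Arg / TAC Tyr — nonsynonymous.
Codon 5: CGG Arg / CGG Arg — identical.
Codon 6: ACA Thr / ACT Thr — synonymous.
Nonsynonymous differences: 1.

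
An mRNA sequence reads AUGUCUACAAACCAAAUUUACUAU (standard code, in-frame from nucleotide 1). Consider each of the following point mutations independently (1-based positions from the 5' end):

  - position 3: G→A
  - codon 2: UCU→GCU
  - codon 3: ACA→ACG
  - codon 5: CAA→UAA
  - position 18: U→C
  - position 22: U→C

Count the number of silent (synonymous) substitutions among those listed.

Codon 1: AUG (Met) → AUA (Ile) — missense.
Codon 2: UCU (Ser) → GCU (Ala) — missense.
Codon 3: ACA (Thr) → ACG (Thr) — synonymous.
Codon 5: CAA (Gln) → UAA (Stop) — nonsense.
Codon 6: AUU (Ile) → AUC (Ile) — synonymous.
Codon 8: UAU (Tyr) → CAU (His) — missense.
Synonymous: 2 of 6.

2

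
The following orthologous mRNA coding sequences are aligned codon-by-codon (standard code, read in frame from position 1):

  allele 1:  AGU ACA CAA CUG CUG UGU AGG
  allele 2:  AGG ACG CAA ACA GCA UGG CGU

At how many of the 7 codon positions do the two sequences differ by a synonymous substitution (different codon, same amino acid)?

Codon 1: AGU Ser / AGG Arg — nonsynonymous.
Codon 2: ACA Thr / ACG Thr — synonymous.
Codon 3: CAA Gln / CAA Gln — identical.
Codon 4: CUG Leu / ACA Thr — nonsynonymous.
Codon 5: CUG Leu / GCA Ala — nonsynonymous.
Codon 6: UGU Cys / UGG Trp — nonsynonymous.
Codon 7: AGG Arg / CGU Arg — synonymous.
Synonymous differences: 2.

2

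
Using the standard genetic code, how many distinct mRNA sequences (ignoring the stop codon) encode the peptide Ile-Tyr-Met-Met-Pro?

24

Ile: 3 codons.
Tyr: 2 codons.
Met: 1 codon.
Met: 1 codon.
Pro: 4 codons.
3 × 2 × 1 × 1 × 4 = 24.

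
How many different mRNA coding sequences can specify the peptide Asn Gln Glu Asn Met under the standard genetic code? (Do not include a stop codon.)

16

Asn: 2 codons.
Gln: 2 codons.
Glu: 2 codons.
Asn: 2 codons.
Met: 1 codon.
2 × 2 × 2 × 2 × 1 = 16.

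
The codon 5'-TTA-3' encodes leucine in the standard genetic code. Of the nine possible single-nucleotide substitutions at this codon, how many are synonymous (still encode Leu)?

2

Position 1: CTA → 1 synonymous.
Position 2: none → 0 synonymous.
Position 3: TTG → 1 synonymous.
Total: 1 + 0 + 1 = 2.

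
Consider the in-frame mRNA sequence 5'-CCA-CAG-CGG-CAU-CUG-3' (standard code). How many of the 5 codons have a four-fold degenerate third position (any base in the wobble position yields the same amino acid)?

Codon 1 CCA (Pro): third position 4-fold.
Codon 2 CAG (Gln): third position 2-fold.
Codon 3 CGG (Arg): third position 4-fold.
Codon 4 CAU (His): third position 2-fold.
Codon 5 CUG (Leu): third position 4-fold.
Four-fold degenerate third positions: 3.

3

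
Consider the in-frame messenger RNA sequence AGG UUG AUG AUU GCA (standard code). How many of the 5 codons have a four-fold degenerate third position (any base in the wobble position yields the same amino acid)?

Codon 1 AGG (Arg): third position 2-fold.
Codon 2 UUG (Leu): third position 2-fold.
Codon 3 AUG (Met): third position 1-fold.
Codon 4 AUU (Ile): third position 3-fold.
Codon 5 GCA (Ala): third position 4-fold.
Four-fold degenerate third positions: 1.

1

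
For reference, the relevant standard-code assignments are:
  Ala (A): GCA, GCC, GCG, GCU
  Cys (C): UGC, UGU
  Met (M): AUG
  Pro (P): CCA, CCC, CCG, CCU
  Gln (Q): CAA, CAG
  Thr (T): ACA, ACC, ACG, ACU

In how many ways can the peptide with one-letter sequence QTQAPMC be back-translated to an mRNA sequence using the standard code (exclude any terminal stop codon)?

Gln: 2 codons.
Thr: 4 codons.
Gln: 2 codons.
Ala: 4 codons.
Pro: 4 codons.
Met: 1 codon.
Cys: 2 codons.
2 × 4 × 2 × 4 × 4 × 1 × 2 = 512.

512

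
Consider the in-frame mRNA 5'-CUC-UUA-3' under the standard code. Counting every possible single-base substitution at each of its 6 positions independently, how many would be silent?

5

Codon 1 (CUC, Leu): 3 synonymous substitutions.
Codon 2 (UUA, Leu): 2 synonymous substitutions.
Total: 3 + 2 = 5.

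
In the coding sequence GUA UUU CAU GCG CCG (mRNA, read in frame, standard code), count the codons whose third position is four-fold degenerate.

Codon 1 GUA (Val): third position 4-fold.
Codon 2 UUU (Phe): third position 2-fold.
Codon 3 CAU (His): third position 2-fold.
Codon 4 GCG (Ala): third position 4-fold.
Codon 5 CCG (Pro): third position 4-fold.
Four-fold degenerate third positions: 3.

3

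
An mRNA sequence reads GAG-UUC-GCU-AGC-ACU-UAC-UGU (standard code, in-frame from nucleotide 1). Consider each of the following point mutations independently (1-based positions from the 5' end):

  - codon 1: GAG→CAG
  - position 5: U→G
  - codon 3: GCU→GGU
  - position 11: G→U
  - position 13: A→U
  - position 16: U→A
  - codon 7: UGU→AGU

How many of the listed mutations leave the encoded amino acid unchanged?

Codon 1: GAG (Glu) → CAG (Gln) — missense.
Codon 2: UUC (Phe) → UGC (Cys) — missense.
Codon 3: GCU (Ala) → GGU (Gly) — missense.
Codon 4: AGC (Ser) → AUC (Ile) — missense.
Codon 5: ACU (Thr) → UCU (Ser) — missense.
Codon 6: UAC (Tyr) → AAC (Asn) — missense.
Codon 7: UGU (Cys) → AGU (Ser) — missense.
Synonymous: 0 of 7.

0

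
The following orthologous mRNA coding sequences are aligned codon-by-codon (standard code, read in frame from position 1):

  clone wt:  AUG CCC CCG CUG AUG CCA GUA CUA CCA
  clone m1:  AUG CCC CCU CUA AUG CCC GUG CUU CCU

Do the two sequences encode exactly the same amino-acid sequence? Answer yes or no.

Codon 1: AUG Met / AUG Met — identical.
Codon 2: CCC Pro / CCC Pro — identical.
Codon 3: CCG Pro / CCU Pro — synonymous.
Codon 4: CUG Leu / CUA Leu — synonymous.
Codon 5: AUG Met / AUG Met — identical.
Codon 6: CCA Pro / CCC Pro — synonymous.
Codon 7: GUA Val / GUG Val — synonymous.
Codon 8: CUA Leu / CUU Leu — synonymous.
Codon 9: CCA Pro / CCU Pro — synonymous.
Nonsynonymous differences: 0 → same protein.

yes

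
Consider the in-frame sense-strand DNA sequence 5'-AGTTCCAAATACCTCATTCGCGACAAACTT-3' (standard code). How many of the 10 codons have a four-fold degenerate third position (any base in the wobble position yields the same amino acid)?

4

Codon 1 AGT (Ser): third position 2-fold.
Codon 2 TCC (Ser): third position 4-fold.
Codon 3 AAA (Lys): third position 2-fold.
Codon 4 TAC (Tyr): third position 2-fold.
Codon 5 CTC (Leu): third position 4-fold.
Codon 6 ATT (Ile): third position 3-fold.
Codon 7 CGC (Arg): third position 4-fold.
Codon 8 GAC (Asp): third position 2-fold.
Codon 9 AAA (Lys): third position 2-fold.
Codon 10 CTT (Leu): third position 4-fold.
Four-fold degenerate third positions: 4.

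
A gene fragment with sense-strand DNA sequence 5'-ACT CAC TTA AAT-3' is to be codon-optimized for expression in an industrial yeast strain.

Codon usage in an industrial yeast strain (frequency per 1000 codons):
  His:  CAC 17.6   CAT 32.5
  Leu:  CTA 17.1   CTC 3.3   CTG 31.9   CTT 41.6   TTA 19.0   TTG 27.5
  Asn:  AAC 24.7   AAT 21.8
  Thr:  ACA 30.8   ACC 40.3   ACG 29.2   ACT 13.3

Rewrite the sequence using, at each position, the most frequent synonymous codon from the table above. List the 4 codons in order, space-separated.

Codon 1 (Thr): best is ACC at 40.3.
Codon 2 (His): best is CAT at 32.5.
Codon 3 (Leu): best is CTT at 41.6.
Codon 4 (Asn): best is AAC at 24.7.

ACC CAT CTT AAC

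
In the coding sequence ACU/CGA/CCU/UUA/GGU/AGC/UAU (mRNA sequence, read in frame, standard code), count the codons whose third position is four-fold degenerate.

Codon 1 ACU (Thr): third position 4-fold.
Codon 2 CGA (Arg): third position 4-fold.
Codon 3 CCU (Pro): third position 4-fold.
Codon 4 UUA (Leu): third position 2-fold.
Codon 5 GGU (Gly): third position 4-fold.
Codon 6 AGC (Ser): third position 2-fold.
Codon 7 UAU (Tyr): third position 2-fold.
Four-fold degenerate third positions: 4.

4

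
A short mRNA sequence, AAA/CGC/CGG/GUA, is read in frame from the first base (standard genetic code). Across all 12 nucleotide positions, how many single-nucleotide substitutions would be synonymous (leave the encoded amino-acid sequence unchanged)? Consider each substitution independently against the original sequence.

Codon 1 (AAA, Lys): 1 synonymous substitution.
Codon 2 (CGC, Arg): 3 synonymous substitutions.
Codon 3 (CGG, Arg): 4 synonymous substitutions.
Codon 4 (GUA, Val): 3 synonymous substitutions.
Total: 1 + 3 + 4 + 3 = 11.

11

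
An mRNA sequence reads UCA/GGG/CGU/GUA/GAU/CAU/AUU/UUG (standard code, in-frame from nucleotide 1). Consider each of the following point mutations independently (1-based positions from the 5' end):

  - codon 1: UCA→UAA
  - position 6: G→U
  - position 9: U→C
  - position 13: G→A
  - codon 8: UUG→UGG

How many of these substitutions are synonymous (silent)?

Codon 1: UCA (Ser) → UAA (Stop) — nonsense.
Codon 2: GGG (Gly) → GGU (Gly) — synonymous.
Codon 3: CGU (Arg) → CGC (Arg) — synonymous.
Codon 5: GAU (Asp) → AAU (Asn) — missense.
Codon 8: UUG (Leu) → UGG (Trp) — missense.
Synonymous: 2 of 5.

2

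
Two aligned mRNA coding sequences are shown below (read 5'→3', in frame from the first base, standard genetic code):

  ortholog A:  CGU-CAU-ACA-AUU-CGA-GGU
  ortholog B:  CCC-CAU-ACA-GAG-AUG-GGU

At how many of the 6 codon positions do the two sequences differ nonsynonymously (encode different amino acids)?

3

Codon 1: CGU Arg / CCC Pro — nonsynonymous.
Codon 2: CAU His / CAU His — identical.
Codon 3: ACA Thr / ACA Thr — identical.
Codon 4: AUU Ile / GAG Glu — nonsynonymous.
Codon 5: CGA Arg / AUG Met — nonsynonymous.
Codon 6: GGU Gly / GGU Gly — identical.
Nonsynonymous differences: 3.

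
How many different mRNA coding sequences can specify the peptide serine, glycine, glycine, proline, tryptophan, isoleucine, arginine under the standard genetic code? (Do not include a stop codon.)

Ser: 6 codons.
Gly: 4 codons.
Gly: 4 codons.
Pro: 4 codons.
Trp: 1 codon.
Ile: 3 codons.
Arg: 6 codons.
6 × 4 × 4 × 4 × 1 × 3 × 6 = 6912.

6912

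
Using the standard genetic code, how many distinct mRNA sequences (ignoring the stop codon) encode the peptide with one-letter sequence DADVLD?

768

Asp: 2 codons.
Ala: 4 codons.
Asp: 2 codons.
Val: 4 codons.
Leu: 6 codons.
Asp: 2 codons.
2 × 4 × 2 × 4 × 6 × 2 = 768.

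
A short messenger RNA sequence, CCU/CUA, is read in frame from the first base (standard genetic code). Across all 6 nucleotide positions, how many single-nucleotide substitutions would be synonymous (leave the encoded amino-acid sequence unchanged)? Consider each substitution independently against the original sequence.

7

Codon 1 (CCU, Pro): 3 synonymous substitutions.
Codon 2 (CUA, Leu): 4 synonymous substitutions.
Total: 3 + 4 = 7.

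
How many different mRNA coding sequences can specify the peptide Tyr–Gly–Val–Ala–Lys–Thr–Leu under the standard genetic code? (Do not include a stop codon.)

Tyr: 2 codons.
Gly: 4 codons.
Val: 4 codons.
Ala: 4 codons.
Lys: 2 codons.
Thr: 4 codons.
Leu: 6 codons.
2 × 4 × 4 × 4 × 2 × 4 × 6 = 6144.

6144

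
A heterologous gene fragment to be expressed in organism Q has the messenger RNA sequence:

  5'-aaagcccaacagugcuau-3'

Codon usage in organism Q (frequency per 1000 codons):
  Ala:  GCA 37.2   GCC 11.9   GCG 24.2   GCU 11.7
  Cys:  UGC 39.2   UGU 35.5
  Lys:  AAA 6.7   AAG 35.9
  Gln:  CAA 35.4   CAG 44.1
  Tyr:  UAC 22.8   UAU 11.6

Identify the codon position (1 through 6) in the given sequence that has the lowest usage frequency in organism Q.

Codon 1 AAA (Lys): 6.7 per 1000.
Codon 2 GCC (Ala): 11.9 per 1000.
Codon 3 CAA (Gln): 35.4 per 1000.
Codon 4 CAG (Gln): 44.1 per 1000.
Codon 5 UGC (Cys): 39.2 per 1000.
Codon 6 UAU (Tyr): 11.6 per 1000.
Lowest frequency is 6.7 at codon 1.

1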